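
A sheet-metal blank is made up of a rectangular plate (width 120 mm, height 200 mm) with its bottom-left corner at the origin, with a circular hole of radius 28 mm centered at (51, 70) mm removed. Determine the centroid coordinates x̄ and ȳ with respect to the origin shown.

plate: A = 120 × 200 = 24000.00, centroid at (60.00, 100.00).
hole: A = −π·28² = -2463.01, centroid at (51.00, 70.00).
ΣA = 21536.99 mm²
ΣAx̄ = (24000.00)(60.00) + (-2463.01)(51.00) = 1314386.56 mm³
ΣAȳ = (24000.00)(100.00) + (-2463.01)(70.00) = 2227589.40 mm³
x̄ = 1314386.56 / 21536.99 = 61.03 mm
ȳ = 2227589.40 / 21536.99 = 103.43 mm

x̄ = 61.03 mm, ȳ = 103.43 mm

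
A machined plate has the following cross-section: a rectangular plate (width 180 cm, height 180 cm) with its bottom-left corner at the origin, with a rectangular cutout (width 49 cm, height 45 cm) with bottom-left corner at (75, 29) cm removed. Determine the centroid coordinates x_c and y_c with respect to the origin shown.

plate: A = 180 × 180 = 32400.00, centroid at (90.00, 90.00).
hole: A = −(49 × 45) = -2205.00, centroid at (99.50, 51.50).
ΣA = 30195.00 cm²
ΣAx_c = (32400.00)(90.00) + (-2205.00)(99.50) = 2696602.50 cm³
ΣAy_c = (32400.00)(90.00) + (-2205.00)(51.50) = 2802442.50 cm³
x_c = 2696602.50 / 30195.00 = 89.31 cm
y_c = 2802442.50 / 30195.00 = 92.81 cm

x_c = 89.31 cm, y_c = 92.81 cm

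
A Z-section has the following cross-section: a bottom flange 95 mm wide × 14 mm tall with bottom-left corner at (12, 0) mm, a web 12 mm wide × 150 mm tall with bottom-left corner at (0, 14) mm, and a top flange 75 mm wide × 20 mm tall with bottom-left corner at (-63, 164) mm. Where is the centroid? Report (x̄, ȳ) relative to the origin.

bottom flange: A = 95 × 14 = 1330.00, centroid at (59.50, 7.00).
web: A = 12 × 150 = 1800.00, centroid at (6.00, 89.00).
top flange: A = 75 × 20 = 1500.00, centroid at (-25.50, 174.00).
ΣA = 4630.00 mm²
ΣAx̄ = (1330.00)(59.50) + (1800.00)(6.00) + (1500.00)(-25.50) = 51685.00 mm³
ΣAȳ = (1330.00)(7.00) + (1800.00)(89.00) + (1500.00)(174.00) = 430510.00 mm³
x̄ = 51685.00 / 4630.00 = 11.16 mm
ȳ = 430510.00 / 4630.00 = 92.98 mm

x̄ = 11.16 mm, ȳ = 92.98 mm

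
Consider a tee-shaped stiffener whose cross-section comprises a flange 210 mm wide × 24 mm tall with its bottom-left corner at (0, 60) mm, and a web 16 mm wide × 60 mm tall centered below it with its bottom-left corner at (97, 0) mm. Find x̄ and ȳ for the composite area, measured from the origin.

x̄ = 105.00 mm, ȳ = 65.28 mm

Part | A | x̄ᵢ | ȳᵢ | A·x̄ᵢ | A·ȳᵢ
web | 960.00 | 105.00 | 30.00 | 100800.00 | 28800.00
flange | 5040.00 | 105.00 | 72.00 | 529200.00 | 362880.00
Σ | 6000.00 |  |  | 630000.00 | 391680.00
x̄ = 630000.00 / 6000.00 = 105.00 mm
ȳ = 391680.00 / 6000.00 = 65.28 mm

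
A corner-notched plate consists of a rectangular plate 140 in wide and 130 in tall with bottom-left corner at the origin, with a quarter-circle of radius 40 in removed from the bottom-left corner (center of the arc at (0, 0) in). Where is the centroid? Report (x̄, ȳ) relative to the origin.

x̄ = 73.93 in, ȳ = 68.56 in

Part | A | x̄ᵢ | ȳᵢ | A·x̄ᵢ | A·ȳᵢ
plate | 18200.00 | 70.00 | 65.00 | 1274000.00 | 1183000.00
removed quarter-circle | -1256.64 | 16.98 | 16.98 | -21333.33 | -21333.33
Σ | 16943.36 |  |  | 1252666.67 | 1161666.67
x̄ = 1252666.67 / 16943.36 = 73.93 in
ȳ = 1161666.67 / 16943.36 = 68.56 in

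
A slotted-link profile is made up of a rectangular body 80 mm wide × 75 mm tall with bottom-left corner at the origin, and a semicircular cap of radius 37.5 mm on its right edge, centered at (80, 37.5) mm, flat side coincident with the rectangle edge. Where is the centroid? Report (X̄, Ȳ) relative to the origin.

X̄ = 55.05 mm, Ȳ = 37.50 mm

rectangular body: A = 80 × 75 = 6000.00, centroid at (40.00, 37.50).
semicircular end: A = ½π·37.5² = 2208.93, centroid at (95.92, 37.50).
ΣA = 8208.93 mm²
ΣAX̄ = (6000.00)(40.00) + (2208.93)(95.92) = 451870.84 mm³
ΣAȲ = (6000.00)(37.50) + (2208.93)(37.50) = 307834.96 mm³
X̄ = 451870.84 / 8208.93 = 55.05 mm
Ȳ = 307834.96 / 8208.93 = 37.50 mm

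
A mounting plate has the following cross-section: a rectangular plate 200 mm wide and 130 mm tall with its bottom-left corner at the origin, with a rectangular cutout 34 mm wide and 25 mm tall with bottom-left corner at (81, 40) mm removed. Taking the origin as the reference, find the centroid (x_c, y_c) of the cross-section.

Part | A | x̄ᵢ | ȳᵢ | A·x̄ᵢ | A·ȳᵢ
plate | 26000.00 | 100.00 | 65.00 | 2600000.00 | 1690000.00
hole | -850.00 | 98.00 | 52.50 | -83300.00 | -44625.00
Σ | 25150.00 |  |  | 2516700.00 | 1645375.00
x_c = 2516700.00 / 25150.00 = 100.07 mm
y_c = 1645375.00 / 25150.00 = 65.42 mm

x_c = 100.07 mm, y_c = 65.42 mm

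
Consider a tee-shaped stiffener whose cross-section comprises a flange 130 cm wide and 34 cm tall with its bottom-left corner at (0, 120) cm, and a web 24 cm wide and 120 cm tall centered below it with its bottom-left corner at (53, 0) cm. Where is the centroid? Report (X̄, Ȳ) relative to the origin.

X̄ = 65.00 cm, Ȳ = 106.62 cm

web: A = 24 × 120 = 2880.00, centroid at (65.00, 60.00).
flange: A = 130 × 34 = 4420.00, centroid at (65.00, 137.00).
ΣA = 7300.00 cm²
ΣAX̄ = (2880.00)(65.00) + (4420.00)(65.00) = 474500.00 cm³
ΣAȲ = (2880.00)(60.00) + (4420.00)(137.00) = 778340.00 cm³
X̄ = 474500.00 / 7300.00 = 65.00 cm
Ȳ = 778340.00 / 7300.00 = 106.62 cm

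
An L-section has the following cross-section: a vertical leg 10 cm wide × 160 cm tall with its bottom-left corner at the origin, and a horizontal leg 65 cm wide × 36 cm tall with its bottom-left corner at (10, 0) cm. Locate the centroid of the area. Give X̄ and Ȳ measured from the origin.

X̄ = 27.27 cm, Ȳ = 43.18 cm

Part | A | x̄ᵢ | ȳᵢ | A·x̄ᵢ | A·ȳᵢ
vertical leg | 1600.00 | 5.00 | 80.00 | 8000.00 | 128000.00
horizontal leg | 2340.00 | 42.50 | 18.00 | 99450.00 | 42120.00
Σ | 3940.00 |  |  | 107450.00 | 170120.00
X̄ = 107450.00 / 3940.00 = 27.27 cm
Ȳ = 170120.00 / 3940.00 = 43.18 cm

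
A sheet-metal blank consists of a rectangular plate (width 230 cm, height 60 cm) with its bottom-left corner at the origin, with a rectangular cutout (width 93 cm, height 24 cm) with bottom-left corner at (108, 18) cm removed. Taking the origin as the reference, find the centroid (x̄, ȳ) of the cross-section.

plate: A = 230 × 60 = 13800.00, centroid at (115.00, 30.00).
hole: A = −(93 × 24) = -2232.00, centroid at (154.50, 30.00).
ΣA = 11568.00 cm², ΣAx̄ = 1242156.00 cm³, ΣAȳ = 347040.00 cm³.
x̄ = 1242156.00/11568.00 = 107.38 cm; ȳ = 347040.00/11568.00 = 30.00 cm.

x̄ = 107.38 cm, ȳ = 30.00 cm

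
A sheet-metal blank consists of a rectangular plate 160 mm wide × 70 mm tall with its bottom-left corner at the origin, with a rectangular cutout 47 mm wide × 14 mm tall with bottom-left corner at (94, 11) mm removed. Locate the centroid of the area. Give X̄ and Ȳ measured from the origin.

plate: A = 160 × 70 = 11200.00, centroid at (80.00, 35.00).
hole: A = −(47 × 14) = -658.00, centroid at (117.50, 18.00).
ΣA = 10542.00 mm², ΣAX̄ = 818685.00 mm³, ΣAȲ = 380156.00 mm³.
X̄ = 818685.00/10542.00 = 77.66 mm; Ȳ = 380156.00/10542.00 = 36.06 mm.

X̄ = 77.66 mm, Ȳ = 36.06 mm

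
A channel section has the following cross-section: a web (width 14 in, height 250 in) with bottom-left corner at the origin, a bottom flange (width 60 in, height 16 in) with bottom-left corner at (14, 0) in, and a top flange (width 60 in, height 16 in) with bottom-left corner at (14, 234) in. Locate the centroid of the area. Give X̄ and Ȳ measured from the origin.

X̄ = 20.11 in, Ȳ = 125.00 in

web: A = 14 × 250 = 3500.00, centroid at (7.00, 125.00).
bottom flange: A = 60 × 16 = 960.00, centroid at (44.00, 8.00).
top flange: A = 60 × 16 = 960.00, centroid at (44.00, 242.00).
ΣA = 5420.00 in², ΣAX̄ = 108980.00 in³, ΣAȲ = 677500.00 in³.
X̄ = 108980.00/5420.00 = 20.11 in; Ȳ = 677500.00/5420.00 = 125.00 in.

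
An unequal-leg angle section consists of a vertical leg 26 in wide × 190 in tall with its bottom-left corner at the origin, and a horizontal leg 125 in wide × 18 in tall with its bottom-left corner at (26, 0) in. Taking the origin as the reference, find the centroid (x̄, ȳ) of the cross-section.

vertical leg: A = 26 × 190 = 4940.00, centroid at (13.00, 95.00).
horizontal leg: A = 125 × 18 = 2250.00, centroid at (88.50, 9.00).
ΣA = 7190.00 in², ΣAx̄ = 263345.00 in³, ΣAȳ = 489550.00 in³.
x̄ = 263345.00/7190.00 = 36.63 in; ȳ = 489550.00/7190.00 = 68.09 in.

x̄ = 36.63 in, ȳ = 68.09 in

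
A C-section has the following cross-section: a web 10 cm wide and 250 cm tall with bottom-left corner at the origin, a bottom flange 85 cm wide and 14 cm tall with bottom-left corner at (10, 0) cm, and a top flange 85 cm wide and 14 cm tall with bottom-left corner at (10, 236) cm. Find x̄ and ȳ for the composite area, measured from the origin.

web: A = 10 × 250 = 2500.00, centroid at (5.00, 125.00).
bottom flange: A = 85 × 14 = 1190.00, centroid at (52.50, 7.00).
top flange: A = 85 × 14 = 1190.00, centroid at (52.50, 243.00).
ΣA = 4880.00 cm², ΣAx̄ = 137450.00 cm³, ΣAȳ = 610000.00 cm³.
x̄ = 137450.00/4880.00 = 28.17 cm; ȳ = 610000.00/4880.00 = 125.00 cm.

x̄ = 28.17 cm, ȳ = 125.00 cm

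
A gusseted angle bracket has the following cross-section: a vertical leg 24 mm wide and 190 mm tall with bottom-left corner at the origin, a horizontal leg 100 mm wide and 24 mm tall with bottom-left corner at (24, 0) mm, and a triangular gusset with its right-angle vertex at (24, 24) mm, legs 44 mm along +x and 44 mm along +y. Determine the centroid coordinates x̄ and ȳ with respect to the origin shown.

vertical leg: A = 24 × 190 = 4560.00, centroid at (12.00, 95.00).
horizontal leg: A = 100 × 24 = 2400.00, centroid at (74.00, 12.00).
gusset: A = ½·44·44 = 968.00, centroid at (38.67, 38.67).
ΣA = 7928.00 mm², ΣAx̄ = 269749.33 mm³, ΣAȳ = 499429.33 mm³.
x̄ = 269749.33/7928.00 = 34.02 mm; ȳ = 499429.33/7928.00 = 63.00 mm.

x̄ = 34.02 mm, ȳ = 63.00 mm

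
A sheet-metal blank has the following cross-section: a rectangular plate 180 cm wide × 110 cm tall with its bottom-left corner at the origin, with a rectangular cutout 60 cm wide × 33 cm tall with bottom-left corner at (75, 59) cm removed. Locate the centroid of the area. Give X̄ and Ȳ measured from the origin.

X̄ = 88.33 cm, Ȳ = 52.72 cm

plate: A = 180 × 110 = 19800.00, centroid at (90.00, 55.00).
hole: A = −(60 × 33) = -1980.00, centroid at (105.00, 75.50).
ΣA = 17820.00 cm², ΣAX̄ = 1574100.00 cm³, ΣAȲ = 939510.00 cm³.
X̄ = 1574100.00/17820.00 = 88.33 cm; Ȳ = 939510.00/17820.00 = 52.72 cm.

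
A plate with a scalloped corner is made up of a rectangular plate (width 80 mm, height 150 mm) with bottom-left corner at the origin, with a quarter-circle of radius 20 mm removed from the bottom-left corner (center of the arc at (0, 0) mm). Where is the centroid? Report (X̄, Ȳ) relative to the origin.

Part | A | x̄ᵢ | ȳᵢ | A·x̄ᵢ | A·ȳᵢ
plate | 12000.00 | 40.00 | 75.00 | 480000.00 | 900000.00
removed quarter-circle | -314.16 | 8.49 | 8.49 | -2666.67 | -2666.67
Σ | 11685.84 |  |  | 477333.33 | 897333.33
X̄ = 477333.33 / 11685.84 = 40.85 mm
Ȳ = 897333.33 / 11685.84 = 76.79 mm

X̄ = 40.85 mm, Ȳ = 76.79 mm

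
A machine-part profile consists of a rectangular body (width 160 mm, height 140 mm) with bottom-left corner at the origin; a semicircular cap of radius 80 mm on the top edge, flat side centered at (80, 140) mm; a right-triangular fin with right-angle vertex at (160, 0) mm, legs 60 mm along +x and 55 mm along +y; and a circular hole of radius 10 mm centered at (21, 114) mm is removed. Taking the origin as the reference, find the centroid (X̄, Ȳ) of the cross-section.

X̄ = 85.43 mm, Ȳ = 98.00 mm

rectangular body: A = 160 × 140 = 22400.00, centroid at (80.00, 70.00).
semicircular top: A = ½π·80² = 10053.10, centroid at (80.00, 173.95).
triangular fin: A = ½·60·55 = 1650.00, centroid at (180.00, 18.33).
hole: A = −π·10² = -314.16, centroid at (21.00, 114.00).
ΣA = 33788.94 mm², ΣAX̄ = 2886650.37 mm³, ΣAȲ = 3311202.69 mm³.
X̄ = 2886650.37/33788.94 = 85.43 mm; Ȳ = 3311202.69/33788.94 = 98.00 mm.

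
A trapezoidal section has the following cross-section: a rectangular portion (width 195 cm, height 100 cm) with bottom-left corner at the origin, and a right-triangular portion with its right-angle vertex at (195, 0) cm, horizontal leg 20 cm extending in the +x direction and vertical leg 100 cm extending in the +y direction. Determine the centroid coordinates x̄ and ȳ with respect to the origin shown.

x̄ = 102.58 cm, ȳ = 49.19 cm

rectangular portion: A = 195 × 100 = 19500.00, centroid at (97.50, 50.00).
triangular portion: A = ½·20·100 = 1000.00, centroid at (201.67, 33.33).
ΣA = 20500.00 cm², ΣAx̄ = 2102916.67 cm³, ΣAȳ = 1008333.33 cm³.
x̄ = 2102916.67/20500.00 = 102.58 cm; ȳ = 1008333.33/20500.00 = 49.19 cm.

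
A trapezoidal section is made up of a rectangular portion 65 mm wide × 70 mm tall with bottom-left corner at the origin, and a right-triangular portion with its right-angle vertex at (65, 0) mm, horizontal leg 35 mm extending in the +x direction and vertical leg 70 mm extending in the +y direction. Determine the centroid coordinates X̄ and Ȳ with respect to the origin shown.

X̄ = 41.87 mm, Ȳ = 32.53 mm

Part | A | x̄ᵢ | ȳᵢ | A·x̄ᵢ | A·ȳᵢ
rectangular portion | 4550.00 | 32.50 | 35.00 | 147875.00 | 159250.00
triangular portion | 1225.00 | 76.67 | 23.33 | 93916.67 | 28583.33
Σ | 5775.00 |  |  | 241791.67 | 187833.33
X̄ = 241791.67 / 5775.00 = 41.87 mm
Ȳ = 187833.33 / 5775.00 = 32.53 mm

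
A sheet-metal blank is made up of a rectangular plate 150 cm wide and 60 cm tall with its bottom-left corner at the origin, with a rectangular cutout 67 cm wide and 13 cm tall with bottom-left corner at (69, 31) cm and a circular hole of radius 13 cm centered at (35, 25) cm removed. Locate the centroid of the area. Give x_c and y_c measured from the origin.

x_c = 74.64 cm, y_c = 29.49 cm

Part | A | x̄ᵢ | ȳᵢ | A·x̄ᵢ | A·ȳᵢ
plate | 9000.00 | 75.00 | 30.00 | 675000.00 | 270000.00
hole 1 | -871.00 | 102.50 | 37.50 | -89277.50 | -32662.50
hole 2 | -530.93 | 35.00 | 25.00 | -18582.52 | -13273.23
Σ | 7598.07 |  |  | 567139.98 | 224064.27
x_c = 567139.98 / 7598.07 = 74.64 cm
y_c = 224064.27 / 7598.07 = 29.49 cm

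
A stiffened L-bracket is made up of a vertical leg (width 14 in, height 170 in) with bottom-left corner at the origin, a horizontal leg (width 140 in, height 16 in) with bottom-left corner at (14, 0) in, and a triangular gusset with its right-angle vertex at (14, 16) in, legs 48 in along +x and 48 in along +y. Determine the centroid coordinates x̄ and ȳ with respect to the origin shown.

x̄ = 41.47 in, ȳ = 44.54 in

vertical leg: A = 14 × 170 = 2380.00, centroid at (7.00, 85.00).
horizontal leg: A = 140 × 16 = 2240.00, centroid at (84.00, 8.00).
gusset: A = ½·48·48 = 1152.00, centroid at (30.00, 32.00).
ΣA = 5772.00 in²
ΣAx̄ = (2380.00)(7.00) + (2240.00)(84.00) + (1152.00)(30.00) = 239380.00 in³
ΣAȳ = (2380.00)(85.00) + (2240.00)(8.00) + (1152.00)(32.00) = 257084.00 in³
x̄ = 239380.00 / 5772.00 = 41.47 in
ȳ = 257084.00 / 5772.00 = 44.54 in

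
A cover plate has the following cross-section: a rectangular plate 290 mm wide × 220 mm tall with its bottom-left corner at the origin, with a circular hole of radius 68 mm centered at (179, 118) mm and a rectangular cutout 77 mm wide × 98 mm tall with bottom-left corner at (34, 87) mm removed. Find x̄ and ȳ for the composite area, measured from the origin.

x̄ = 146.27 mm, ȳ = 102.51 mm

Part | A | x̄ᵢ | ȳᵢ | A·x̄ᵢ | A·ȳᵢ
plate | 63800.00 | 145.00 | 110.00 | 9251000.00 | 7018000.00
hole 1 | -14526.72 | 179.00 | 118.00 | -2600283.67 | -1714153.48
hole 2 | -7546.00 | 72.50 | 136.00 | -547085.00 | -1026256.00
Σ | 41727.28 |  |  | 6103631.33 | 4277590.52
x̄ = 6103631.33 / 41727.28 = 146.27 mm
ȳ = 4277590.52 / 41727.28 = 102.51 mm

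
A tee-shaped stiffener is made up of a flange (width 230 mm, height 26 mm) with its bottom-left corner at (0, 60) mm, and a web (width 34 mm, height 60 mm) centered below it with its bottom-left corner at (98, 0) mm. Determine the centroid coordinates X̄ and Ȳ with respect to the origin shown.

X̄ = 115.00 mm, Ȳ = 62.06 mm

Part | A | x̄ᵢ | ȳᵢ | A·x̄ᵢ | A·ȳᵢ
web | 2040.00 | 115.00 | 30.00 | 234600.00 | 61200.00
flange | 5980.00 | 115.00 | 73.00 | 687700.00 | 436540.00
Σ | 8020.00 |  |  | 922300.00 | 497740.00
X̄ = 922300.00 / 8020.00 = 115.00 mm
Ȳ = 497740.00 / 8020.00 = 62.06 mm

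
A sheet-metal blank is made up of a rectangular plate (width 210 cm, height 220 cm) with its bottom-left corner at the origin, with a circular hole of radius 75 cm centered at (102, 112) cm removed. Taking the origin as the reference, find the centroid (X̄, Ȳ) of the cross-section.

Part | A | x̄ᵢ | ȳᵢ | A·x̄ᵢ | A·ȳᵢ
plate | 46200.00 | 105.00 | 110.00 | 4851000.00 | 5082000.00
hole | -17671.46 | 102.00 | 112.00 | -1802488.78 | -1979203.37
Σ | 28528.54 |  |  | 3048511.22 | 3102796.63
X̄ = 3048511.22 / 28528.54 = 106.86 cm
Ȳ = 3102796.63 / 28528.54 = 108.76 cm

X̄ = 106.86 cm, Ȳ = 108.76 cm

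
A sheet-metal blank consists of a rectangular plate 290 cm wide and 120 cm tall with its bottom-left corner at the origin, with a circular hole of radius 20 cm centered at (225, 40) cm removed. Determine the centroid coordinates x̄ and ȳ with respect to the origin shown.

x̄ = 142.00 cm, ȳ = 60.75 cm

Part | A | x̄ᵢ | ȳᵢ | A·x̄ᵢ | A·ȳᵢ
plate | 34800.00 | 145.00 | 60.00 | 5046000.00 | 2088000.00
hole | -1256.64 | 225.00 | 40.00 | -282743.34 | -50265.48
Σ | 33543.36 |  |  | 4763256.66 | 2037734.52
x̄ = 4763256.66 / 33543.36 = 142.00 cm
ȳ = 2037734.52 / 33543.36 = 60.75 cm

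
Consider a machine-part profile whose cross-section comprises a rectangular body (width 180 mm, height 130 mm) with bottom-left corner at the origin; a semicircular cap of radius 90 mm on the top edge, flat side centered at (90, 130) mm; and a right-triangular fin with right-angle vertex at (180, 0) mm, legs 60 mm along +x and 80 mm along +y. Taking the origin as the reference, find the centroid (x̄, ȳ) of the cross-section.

x̄ = 96.85 mm, ȳ = 96.70 mm

rectangular body: A = 180 × 130 = 23400.00, centroid at (90.00, 65.00).
semicircular top: A = ½π·90² = 12723.45, centroid at (90.00, 168.20).
triangular fin: A = ½·60·80 = 2400.00, centroid at (200.00, 26.67).
ΣA = 38523.45 mm²
ΣAx̄ = (23400.00)(90.00) + (12723.45)(90.00) + (2400.00)(200.00) = 3731110.52 mm³
ΣAȳ = (23400.00)(65.00) + (12723.45)(168.20) + (2400.00)(26.67) = 3725048.53 mm³
x̄ = 3731110.52 / 38523.45 = 96.85 mm
ȳ = 3725048.53 / 38523.45 = 96.70 mm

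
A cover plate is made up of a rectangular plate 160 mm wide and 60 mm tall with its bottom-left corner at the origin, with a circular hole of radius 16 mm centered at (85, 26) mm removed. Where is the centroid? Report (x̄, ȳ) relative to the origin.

Part | A | x̄ᵢ | ȳᵢ | A·x̄ᵢ | A·ȳᵢ
plate | 9600.00 | 80.00 | 30.00 | 768000.00 | 288000.00
hole | -804.25 | 85.00 | 26.00 | -68361.06 | -20910.44
Σ | 8795.75 |  |  | 699638.94 | 267089.56
x̄ = 699638.94 / 8795.75 = 79.54 mm
ȳ = 267089.56 / 8795.75 = 30.37 mm

x̄ = 79.54 mm, ȳ = 30.37 mm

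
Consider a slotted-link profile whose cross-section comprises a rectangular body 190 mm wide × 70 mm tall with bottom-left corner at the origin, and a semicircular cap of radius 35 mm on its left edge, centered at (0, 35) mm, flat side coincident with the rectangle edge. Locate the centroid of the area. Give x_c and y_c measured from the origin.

rectangular body: A = 190 × 70 = 13300.00, centroid at (95.00, 35.00).
semicircular end: A = ½π·35² = 1924.23, centroid at (-14.85, 35.00).
ΣA = 15224.23 mm²
ΣAx_c = (13300.00)(95.00) + (1924.23)(-14.85) = 1234916.67 mm³
ΣAy_c = (13300.00)(35.00) + (1924.23)(35.00) = 532847.89 mm³
x_c = 1234916.67 / 15224.23 = 81.12 mm
y_c = 532847.89 / 15224.23 = 35.00 mm

x_c = 81.12 mm, y_c = 35.00 mm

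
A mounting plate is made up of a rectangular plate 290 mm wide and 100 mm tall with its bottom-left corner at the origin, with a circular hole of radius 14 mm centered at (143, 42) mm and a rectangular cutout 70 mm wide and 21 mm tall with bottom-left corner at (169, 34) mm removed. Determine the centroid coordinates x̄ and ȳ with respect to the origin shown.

x̄ = 141.82 mm, ȳ = 50.48 mm

plate: A = 290 × 100 = 29000.00, centroid at (145.00, 50.00).
hole 1: A = −π·14² = -615.75, centroid at (143.00, 42.00).
hole 2: A = −(70 × 21) = -1470.00, centroid at (204.00, 44.50).
ΣA = 26914.25 mm², ΣAx̄ = 3817067.44 mm³, ΣAȳ = 1358723.41 mm³.
x̄ = 3817067.44/26914.25 = 141.82 mm; ȳ = 1358723.41/26914.25 = 50.48 mm.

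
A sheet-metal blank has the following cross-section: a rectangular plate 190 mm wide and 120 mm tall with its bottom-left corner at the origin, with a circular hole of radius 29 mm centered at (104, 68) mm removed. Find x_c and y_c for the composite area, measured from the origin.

plate: A = 190 × 120 = 22800.00, centroid at (95.00, 60.00).
hole: A = −π·29² = -2642.08, centroid at (104.00, 68.00).
ΣA = 20157.92 mm²
ΣAx_c = (22800.00)(95.00) + (-2642.08)(104.00) = 1891223.74 mm³
ΣAy_c = (22800.00)(60.00) + (-2642.08)(68.00) = 1188338.60 mm³
x_c = 1891223.74 / 20157.92 = 93.82 mm
y_c = 1188338.60 / 20157.92 = 58.95 mm

x_c = 93.82 mm, y_c = 58.95 mm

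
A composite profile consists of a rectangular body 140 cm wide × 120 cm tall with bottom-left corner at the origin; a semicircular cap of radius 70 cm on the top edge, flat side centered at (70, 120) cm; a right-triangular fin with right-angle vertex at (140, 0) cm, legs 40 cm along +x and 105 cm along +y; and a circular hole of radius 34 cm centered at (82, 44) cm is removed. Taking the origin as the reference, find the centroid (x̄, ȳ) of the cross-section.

Part | A | x̄ᵢ | ȳᵢ | A·x̄ᵢ | A·ȳᵢ
rectangular body | 16800.00 | 70.00 | 60.00 | 1176000.00 | 1008000.00
semicircular top | 7696.90 | 70.00 | 149.71 | 538783.14 | 1152294.91
triangular fin | 2100.00 | 153.33 | 35.00 | 322000.00 | 73500.00
hole | -3631.68 | 82.00 | 44.00 | -297797.85 | -159793.97
Σ | 22965.22 |  |  | 1738985.29 | 2074000.94
x̄ = 1738985.29 / 22965.22 = 75.72 cm
ȳ = 2074000.94 / 22965.22 = 90.31 cm

x̄ = 75.72 cm, ȳ = 90.31 cm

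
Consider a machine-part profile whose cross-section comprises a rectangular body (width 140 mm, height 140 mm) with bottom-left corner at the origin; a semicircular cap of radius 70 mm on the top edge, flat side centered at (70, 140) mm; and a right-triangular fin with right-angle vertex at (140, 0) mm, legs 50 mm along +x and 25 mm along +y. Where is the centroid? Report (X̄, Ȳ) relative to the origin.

Part | A | x̄ᵢ | ȳᵢ | A·x̄ᵢ | A·ȳᵢ
rectangular body | 19600.00 | 70.00 | 70.00 | 1372000.00 | 1372000.00
semicircular top | 7696.90 | 70.00 | 169.71 | 538783.14 | 1306232.95
triangular fin | 625.00 | 156.67 | 8.33 | 97916.67 | 5208.33
Σ | 27921.90 |  |  | 2008699.81 | 2683441.28
X̄ = 2008699.81 / 27921.90 = 71.94 mm
Ȳ = 2683441.28 / 27921.90 = 96.11 mm

X̄ = 71.94 mm, Ȳ = 96.11 mm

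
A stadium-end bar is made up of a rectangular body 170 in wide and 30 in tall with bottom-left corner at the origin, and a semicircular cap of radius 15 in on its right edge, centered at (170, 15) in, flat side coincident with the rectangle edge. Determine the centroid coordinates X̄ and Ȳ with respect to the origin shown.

Part | A | x̄ᵢ | ȳᵢ | A·x̄ᵢ | A·ȳᵢ
rectangular body | 5100.00 | 85.00 | 15.00 | 433500.00 | 76500.00
semicircular end | 353.43 | 176.37 | 15.00 | 62332.96 | 5301.44
Σ | 5453.43 |  |  | 495832.96 | 81801.44
X̄ = 495832.96 / 5453.43 = 90.92 in
Ȳ = 81801.44 / 5453.43 = 15.00 in

X̄ = 90.92 in, Ȳ = 15.00 in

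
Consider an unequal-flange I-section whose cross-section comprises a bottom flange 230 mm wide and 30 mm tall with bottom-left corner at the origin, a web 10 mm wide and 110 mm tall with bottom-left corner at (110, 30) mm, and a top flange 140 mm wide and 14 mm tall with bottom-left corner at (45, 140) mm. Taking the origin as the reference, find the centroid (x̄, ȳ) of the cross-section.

x̄ = 115.00 mm, ȳ = 48.71 mm

bottom flange: A = 230 × 30 = 6900.00, centroid at (115.00, 15.00).
web: A = 10 × 110 = 1100.00, centroid at (115.00, 85.00).
top flange: A = 140 × 14 = 1960.00, centroid at (115.00, 147.00).
ΣA = 9960.00 mm², ΣAx̄ = 1145400.00 mm³, ΣAȳ = 485120.00 mm³.
x̄ = 1145400.00/9960.00 = 115.00 mm; ȳ = 485120.00/9960.00 = 48.71 mm.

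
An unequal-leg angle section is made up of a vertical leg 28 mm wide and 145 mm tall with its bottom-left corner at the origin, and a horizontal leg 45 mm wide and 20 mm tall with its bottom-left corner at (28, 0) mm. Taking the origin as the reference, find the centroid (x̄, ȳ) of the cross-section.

vertical leg: A = 28 × 145 = 4060.00, centroid at (14.00, 72.50).
horizontal leg: A = 45 × 20 = 900.00, centroid at (50.50, 10.00).
ΣA = 4960.00 mm², ΣAx̄ = 102290.00 mm³, ΣAȳ = 303350.00 mm³.
x̄ = 102290.00/4960.00 = 20.62 mm; ȳ = 303350.00/4960.00 = 61.16 mm.

x̄ = 20.62 mm, ȳ = 61.16 mm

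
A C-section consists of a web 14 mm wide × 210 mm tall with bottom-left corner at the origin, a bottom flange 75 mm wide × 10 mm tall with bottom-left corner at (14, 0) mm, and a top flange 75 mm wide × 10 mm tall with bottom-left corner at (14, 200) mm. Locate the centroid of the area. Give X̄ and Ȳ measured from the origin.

X̄ = 22.03 mm, Ȳ = 105.00 mm

web: A = 14 × 210 = 2940.00, centroid at (7.00, 105.00).
bottom flange: A = 75 × 10 = 750.00, centroid at (51.50, 5.00).
top flange: A = 75 × 10 = 750.00, centroid at (51.50, 205.00).
ΣA = 4440.00 mm², ΣAX̄ = 97830.00 mm³, ΣAȲ = 466200.00 mm³.
X̄ = 97830.00/4440.00 = 22.03 mm; Ȳ = 466200.00/4440.00 = 105.00 mm.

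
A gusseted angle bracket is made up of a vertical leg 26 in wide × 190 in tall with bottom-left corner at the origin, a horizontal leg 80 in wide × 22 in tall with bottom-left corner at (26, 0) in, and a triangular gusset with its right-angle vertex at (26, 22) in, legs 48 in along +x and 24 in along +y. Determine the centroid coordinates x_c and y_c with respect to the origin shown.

vertical leg: A = 26 × 190 = 4940.00, centroid at (13.00, 95.00).
horizontal leg: A = 80 × 22 = 1760.00, centroid at (66.00, 11.00).
gusset: A = ½·48·24 = 576.00, centroid at (42.00, 30.00).
ΣA = 7276.00 in², ΣAx_c = 204572.00 in³, ΣAy_c = 505940.00 in³.
x_c = 204572.00/7276.00 = 28.12 in; y_c = 505940.00/7276.00 = 69.54 in.

x_c = 28.12 in, y_c = 69.54 in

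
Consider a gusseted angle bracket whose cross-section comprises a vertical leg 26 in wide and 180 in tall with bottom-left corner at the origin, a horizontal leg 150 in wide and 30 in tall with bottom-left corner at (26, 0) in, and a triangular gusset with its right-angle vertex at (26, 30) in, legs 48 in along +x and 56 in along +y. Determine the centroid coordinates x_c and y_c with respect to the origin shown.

x_c = 54.33 in, y_c = 52.65 in

Part | A | x̄ᵢ | ȳᵢ | A·x̄ᵢ | A·ȳᵢ
vertical leg | 4680.00 | 13.00 | 90.00 | 60840.00 | 421200.00
horizontal leg | 4500.00 | 101.00 | 15.00 | 454500.00 | 67500.00
gusset | 1344.00 | 42.00 | 48.67 | 56448.00 | 65408.00
Σ | 10524.00 |  |  | 571788.00 | 554108.00
x_c = 571788.00 / 10524.00 = 54.33 in
y_c = 554108.00 / 10524.00 = 52.65 in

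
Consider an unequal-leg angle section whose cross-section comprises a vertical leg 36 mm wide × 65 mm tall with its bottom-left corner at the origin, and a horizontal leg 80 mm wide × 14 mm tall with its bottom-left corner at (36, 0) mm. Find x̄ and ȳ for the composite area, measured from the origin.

x̄ = 36.77 mm, ȳ = 24.25 mm

Part | A | x̄ᵢ | ȳᵢ | A·x̄ᵢ | A·ȳᵢ
vertical leg | 2340.00 | 18.00 | 32.50 | 42120.00 | 76050.00
horizontal leg | 1120.00 | 76.00 | 7.00 | 85120.00 | 7840.00
Σ | 3460.00 |  |  | 127240.00 | 83890.00
x̄ = 127240.00 / 3460.00 = 36.77 mm
ȳ = 83890.00 / 3460.00 = 24.25 mm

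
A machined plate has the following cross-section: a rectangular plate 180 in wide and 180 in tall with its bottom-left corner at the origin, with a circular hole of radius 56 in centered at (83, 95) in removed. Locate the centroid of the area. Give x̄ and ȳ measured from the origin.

x̄ = 93.06 in, ȳ = 87.82 in

plate: A = 180 × 180 = 32400.00, centroid at (90.00, 90.00).
hole: A = −π·56² = -9852.03, centroid at (83.00, 95.00).
ΣA = 22547.97 in², ΣAx̄ = 2098281.13 in³, ΣAȳ = 1980056.72 in³.
x̄ = 2098281.13/22547.97 = 93.06 in; ȳ = 1980056.72/22547.97 = 87.82 in.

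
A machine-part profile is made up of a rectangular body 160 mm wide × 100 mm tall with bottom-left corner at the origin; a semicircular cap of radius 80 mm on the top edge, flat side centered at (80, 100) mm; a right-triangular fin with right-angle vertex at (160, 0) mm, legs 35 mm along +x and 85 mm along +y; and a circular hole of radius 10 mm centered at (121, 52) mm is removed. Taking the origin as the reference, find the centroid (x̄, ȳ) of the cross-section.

rectangular body: A = 160 × 100 = 16000.00, centroid at (80.00, 50.00).
semicircular top: A = ½π·80² = 10053.10, centroid at (80.00, 133.95).
triangular fin: A = ½·35·85 = 1487.50, centroid at (171.67, 28.33).
hole: A = −π·10² = -314.16, centroid at (121.00, 52.00).
ΣA = 27226.44 mm², ΣAx̄ = 2301588.61 mm³, ΣAȳ = 2172452.53 mm³.
x̄ = 2301588.61/27226.44 = 84.54 mm; ȳ = 2172452.53/27226.44 = 79.79 mm.

x̄ = 84.54 mm, ȳ = 79.79 mm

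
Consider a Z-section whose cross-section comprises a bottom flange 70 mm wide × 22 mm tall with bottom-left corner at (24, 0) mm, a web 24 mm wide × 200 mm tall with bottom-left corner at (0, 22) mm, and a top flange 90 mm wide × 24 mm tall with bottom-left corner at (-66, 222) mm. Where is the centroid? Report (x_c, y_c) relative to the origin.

bottom flange: A = 70 × 22 = 1540.00, centroid at (59.00, 11.00).
web: A = 24 × 200 = 4800.00, centroid at (12.00, 122.00).
top flange: A = 90 × 24 = 2160.00, centroid at (-21.00, 234.00).
ΣA = 8500.00 mm², ΣAx_c = 103100.00 mm³, ΣAy_c = 1107980.00 mm³.
x_c = 103100.00/8500.00 = 12.13 mm; y_c = 1107980.00/8500.00 = 130.35 mm.

x_c = 12.13 mm, y_c = 130.35 mm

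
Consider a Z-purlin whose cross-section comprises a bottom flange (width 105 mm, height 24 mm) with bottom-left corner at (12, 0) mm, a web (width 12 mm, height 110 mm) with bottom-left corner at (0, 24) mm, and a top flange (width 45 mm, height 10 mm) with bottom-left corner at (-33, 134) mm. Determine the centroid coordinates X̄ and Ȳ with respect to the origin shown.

bottom flange: A = 105 × 24 = 2520.00, centroid at (64.50, 12.00).
web: A = 12 × 110 = 1320.00, centroid at (6.00, 79.00).
top flange: A = 45 × 10 = 450.00, centroid at (-10.50, 139.00).
ΣA = 4290.00 mm², ΣAX̄ = 165735.00 mm³, ΣAȲ = 197070.00 mm³.
X̄ = 165735.00/4290.00 = 38.63 mm; Ȳ = 197070.00/4290.00 = 45.94 mm.

X̄ = 38.63 mm, Ȳ = 45.94 mm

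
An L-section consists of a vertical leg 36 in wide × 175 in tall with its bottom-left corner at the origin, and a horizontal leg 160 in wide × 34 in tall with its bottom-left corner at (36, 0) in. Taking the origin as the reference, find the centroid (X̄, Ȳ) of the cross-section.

vertical leg: A = 36 × 175 = 6300.00, centroid at (18.00, 87.50).
horizontal leg: A = 160 × 34 = 5440.00, centroid at (116.00, 17.00).
ΣA = 11740.00 in², ΣAX̄ = 744440.00 in³, ΣAȲ = 643730.00 in³.
X̄ = 744440.00/11740.00 = 63.41 in; Ȳ = 643730.00/11740.00 = 54.83 in.

X̄ = 63.41 in, Ȳ = 54.83 in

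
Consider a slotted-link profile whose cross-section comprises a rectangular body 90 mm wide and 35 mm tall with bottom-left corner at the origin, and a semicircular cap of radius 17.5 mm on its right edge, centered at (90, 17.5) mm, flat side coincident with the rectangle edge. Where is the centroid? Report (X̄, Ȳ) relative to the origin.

rectangular body: A = 90 × 35 = 3150.00, centroid at (45.00, 17.50).
semicircular end: A = ½π·17.5² = 481.06, centroid at (97.43, 17.50).
ΣA = 3631.06 mm²
ΣAX̄ = (3150.00)(45.00) + (481.06)(97.43) = 188617.99 mm³
ΣAȲ = (3150.00)(17.50) + (481.06)(17.50) = 63543.49 mm³
X̄ = 188617.99 / 3631.06 = 51.95 mm
Ȳ = 63543.49 / 3631.06 = 17.50 mm

X̄ = 51.95 mm, Ȳ = 17.50 mm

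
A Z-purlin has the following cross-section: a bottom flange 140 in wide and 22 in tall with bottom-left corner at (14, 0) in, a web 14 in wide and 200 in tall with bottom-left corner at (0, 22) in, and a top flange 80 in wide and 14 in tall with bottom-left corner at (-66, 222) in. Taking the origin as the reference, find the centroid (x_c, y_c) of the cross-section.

x_c = 35.60 in, y_c = 90.28 in

Part | A | x̄ᵢ | ȳᵢ | A·x̄ᵢ | A·ȳᵢ
bottom flange | 3080.00 | 84.00 | 11.00 | 258720.00 | 33880.00
web | 2800.00 | 7.00 | 122.00 | 19600.00 | 341600.00
top flange | 1120.00 | -26.00 | 229.00 | -29120.00 | 256480.00
Σ | 7000.00 |  |  | 249200.00 | 631960.00
x_c = 249200.00 / 7000.00 = 35.60 in
y_c = 631960.00 / 7000.00 = 90.28 in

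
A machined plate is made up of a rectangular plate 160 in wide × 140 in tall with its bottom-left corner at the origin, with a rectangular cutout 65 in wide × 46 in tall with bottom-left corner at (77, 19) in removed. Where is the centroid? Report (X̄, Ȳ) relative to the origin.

Part | A | x̄ᵢ | ȳᵢ | A·x̄ᵢ | A·ȳᵢ
plate | 22400.00 | 80.00 | 70.00 | 1792000.00 | 1568000.00
hole | -2990.00 | 109.50 | 42.00 | -327405.00 | -125580.00
Σ | 19410.00 |  |  | 1464595.00 | 1442420.00
X̄ = 1464595.00 / 19410.00 = 75.46 in
Ȳ = 1442420.00 / 19410.00 = 74.31 in

X̄ = 75.46 in, Ȳ = 74.31 in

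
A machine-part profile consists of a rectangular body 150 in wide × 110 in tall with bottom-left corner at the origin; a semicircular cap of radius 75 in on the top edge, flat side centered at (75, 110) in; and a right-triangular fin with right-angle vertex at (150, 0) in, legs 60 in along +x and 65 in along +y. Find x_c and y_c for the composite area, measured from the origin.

rectangular body: A = 150 × 110 = 16500.00, centroid at (75.00, 55.00).
semicircular top: A = ½π·75² = 8835.73, centroid at (75.00, 141.83).
triangular fin: A = ½·60·65 = 1950.00, centroid at (170.00, 21.67).
ΣA = 27285.73 in²
ΣAx_c = (16500.00)(75.00) + (8835.73)(75.00) + (1950.00)(170.00) = 2231679.70 in³
ΣAy_c = (16500.00)(55.00) + (8835.73)(141.83) + (1950.00)(21.67) = 2202930.23 in³
x_c = 2231679.70 / 27285.73 = 81.79 in
y_c = 2202930.23 / 27285.73 = 80.74 in

x_c = 81.79 in, y_c = 80.74 in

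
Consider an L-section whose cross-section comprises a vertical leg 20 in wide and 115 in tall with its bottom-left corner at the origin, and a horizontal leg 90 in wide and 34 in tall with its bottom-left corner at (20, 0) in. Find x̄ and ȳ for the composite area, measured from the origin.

vertical leg: A = 20 × 115 = 2300.00, centroid at (10.00, 57.50).
horizontal leg: A = 90 × 34 = 3060.00, centroid at (65.00, 17.00).
ΣA = 5360.00 in²
ΣAx̄ = (2300.00)(10.00) + (3060.00)(65.00) = 221900.00 in³
ΣAȳ = (2300.00)(57.50) + (3060.00)(17.00) = 184270.00 in³
x̄ = 221900.00 / 5360.00 = 41.40 in
ȳ = 184270.00 / 5360.00 = 34.38 in

x̄ = 41.40 in, ȳ = 34.38 in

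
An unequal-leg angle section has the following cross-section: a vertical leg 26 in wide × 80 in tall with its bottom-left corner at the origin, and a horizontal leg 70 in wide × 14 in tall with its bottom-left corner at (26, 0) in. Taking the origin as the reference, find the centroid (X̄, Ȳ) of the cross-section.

X̄ = 28.37 in, Ȳ = 29.43 in

vertical leg: A = 26 × 80 = 2080.00, centroid at (13.00, 40.00).
horizontal leg: A = 70 × 14 = 980.00, centroid at (61.00, 7.00).
ΣA = 3060.00 in², ΣAX̄ = 86820.00 in³, ΣAȲ = 90060.00 in³.
X̄ = 86820.00/3060.00 = 28.37 in; Ȳ = 90060.00/3060.00 = 29.43 in.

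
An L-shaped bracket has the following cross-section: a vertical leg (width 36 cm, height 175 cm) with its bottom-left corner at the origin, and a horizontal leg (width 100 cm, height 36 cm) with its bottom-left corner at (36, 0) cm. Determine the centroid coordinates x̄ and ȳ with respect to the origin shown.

vertical leg: A = 36 × 175 = 6300.00, centroid at (18.00, 87.50).
horizontal leg: A = 100 × 36 = 3600.00, centroid at (86.00, 18.00).
ΣA = 9900.00 cm², ΣAx̄ = 423000.00 cm³, ΣAȳ = 616050.00 cm³.
x̄ = 423000.00/9900.00 = 42.73 cm; ȳ = 616050.00/9900.00 = 62.23 cm.

x̄ = 42.73 cm, ȳ = 62.23 cm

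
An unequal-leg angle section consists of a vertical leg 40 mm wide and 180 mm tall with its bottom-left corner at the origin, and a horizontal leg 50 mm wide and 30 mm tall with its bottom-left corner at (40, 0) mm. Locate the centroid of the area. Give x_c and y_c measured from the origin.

vertical leg: A = 40 × 180 = 7200.00, centroid at (20.00, 90.00).
horizontal leg: A = 50 × 30 = 1500.00, centroid at (65.00, 15.00).
ΣA = 8700.00 mm²
ΣAx_c = (7200.00)(20.00) + (1500.00)(65.00) = 241500.00 mm³
ΣAy_c = (7200.00)(90.00) + (1500.00)(15.00) = 670500.00 mm³
x_c = 241500.00 / 8700.00 = 27.76 mm
y_c = 670500.00 / 8700.00 = 77.07 mm

x_c = 27.76 mm, y_c = 77.07 mm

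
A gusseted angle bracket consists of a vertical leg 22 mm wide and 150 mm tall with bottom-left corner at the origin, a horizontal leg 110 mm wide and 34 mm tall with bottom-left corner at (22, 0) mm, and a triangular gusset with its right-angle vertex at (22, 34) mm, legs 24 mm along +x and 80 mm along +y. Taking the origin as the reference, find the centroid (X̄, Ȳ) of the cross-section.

X̄ = 44.13 mm, Ȳ = 46.16 mm

vertical leg: A = 22 × 150 = 3300.00, centroid at (11.00, 75.00).
horizontal leg: A = 110 × 34 = 3740.00, centroid at (77.00, 17.00).
gusset: A = ½·24·80 = 960.00, centroid at (30.00, 60.67).
ΣA = 8000.00 mm², ΣAX̄ = 353080.00 mm³, ΣAȲ = 369320.00 mm³.
X̄ = 353080.00/8000.00 = 44.13 mm; Ȳ = 369320.00/8000.00 = 46.16 mm.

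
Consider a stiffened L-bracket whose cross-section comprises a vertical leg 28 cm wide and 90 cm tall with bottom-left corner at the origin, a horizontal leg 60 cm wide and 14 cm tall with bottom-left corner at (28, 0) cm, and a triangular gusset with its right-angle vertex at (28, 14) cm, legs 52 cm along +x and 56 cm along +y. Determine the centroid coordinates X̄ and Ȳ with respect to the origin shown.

vertical leg: A = 28 × 90 = 2520.00, centroid at (14.00, 45.00).
horizontal leg: A = 60 × 14 = 840.00, centroid at (58.00, 7.00).
gusset: A = ½·52·56 = 1456.00, centroid at (45.33, 32.67).
ΣA = 4816.00 cm²
ΣAX̄ = (2520.00)(14.00) + (840.00)(58.00) + (1456.00)(45.33) = 150005.33 cm³
ΣAȲ = (2520.00)(45.00) + (840.00)(7.00) + (1456.00)(32.67) = 166842.67 cm³
X̄ = 150005.33 / 4816.00 = 31.15 cm
Ȳ = 166842.67 / 4816.00 = 34.64 cm

X̄ = 31.15 cm, Ȳ = 34.64 cm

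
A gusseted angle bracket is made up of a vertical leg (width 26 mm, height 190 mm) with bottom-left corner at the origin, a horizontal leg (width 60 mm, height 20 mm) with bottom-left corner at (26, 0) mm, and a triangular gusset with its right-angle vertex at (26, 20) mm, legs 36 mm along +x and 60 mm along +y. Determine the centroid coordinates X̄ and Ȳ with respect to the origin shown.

X̄ = 23.89 mm, Ȳ = 72.65 mm

vertical leg: A = 26 × 190 = 4940.00, centroid at (13.00, 95.00).
horizontal leg: A = 60 × 20 = 1200.00, centroid at (56.00, 10.00).
gusset: A = ½·36·60 = 1080.00, centroid at (38.00, 40.00).
ΣA = 7220.00 mm², ΣAX̄ = 172460.00 mm³, ΣAȲ = 524500.00 mm³.
X̄ = 172460.00/7220.00 = 23.89 mm; Ȳ = 524500.00/7220.00 = 72.65 mm.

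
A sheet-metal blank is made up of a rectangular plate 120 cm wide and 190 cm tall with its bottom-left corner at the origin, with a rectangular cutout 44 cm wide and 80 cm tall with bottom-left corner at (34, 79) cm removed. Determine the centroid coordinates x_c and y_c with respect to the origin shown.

plate: A = 120 × 190 = 22800.00, centroid at (60.00, 95.00).
hole: A = −(44 × 80) = -3520.00, centroid at (56.00, 119.00).
ΣA = 19280.00 cm², ΣAx_c = 1170880.00 cm³, ΣAy_c = 1747120.00 cm³.
x_c = 1170880.00/19280.00 = 60.73 cm; y_c = 1747120.00/19280.00 = 90.62 cm.

x_c = 60.73 cm, y_c = 90.62 cm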